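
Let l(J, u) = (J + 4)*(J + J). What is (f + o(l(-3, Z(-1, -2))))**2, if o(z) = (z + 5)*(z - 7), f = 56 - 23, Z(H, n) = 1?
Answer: 2116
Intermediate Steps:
f = 33
l(J, u) = 2*J*(4 + J) (l(J, u) = (4 + J)*(2*J) = 2*J*(4 + J))
o(z) = (-7 + z)*(5 + z) (o(z) = (5 + z)*(-7 + z) = (-7 + z)*(5 + z))
(f + o(l(-3, Z(-1, -2))))**2 = (33 + (-35 + (2*(-3)*(4 - 3))**2 - 4*(-3)*(4 - 3)))**2 = (33 + (-35 + (2*(-3)*1)**2 - 4*(-3)))**2 = (33 + (-35 + (-6)**2 - 2*(-6)))**2 = (33 + (-35 + 36 + 12))**2 = (33 + 13)**2 = 46**2 = 2116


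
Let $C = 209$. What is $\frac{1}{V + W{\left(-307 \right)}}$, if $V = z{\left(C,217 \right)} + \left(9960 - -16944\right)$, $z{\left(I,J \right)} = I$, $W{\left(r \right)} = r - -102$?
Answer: $\frac{1}{26908} \approx 3.7164 \cdot 10^{-5}$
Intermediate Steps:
$W{\left(r \right)} = 102 + r$ ($W{\left(r \right)} = r + 102 = 102 + r$)
$V = 27113$ ($V = 209 + \left(9960 - -16944\right) = 209 + \left(9960 + 16944\right) = 209 + 26904 = 27113$)
$\frac{1}{V + W{\left(-307 \right)}} = \frac{1}{27113 + \left(102 - 307\right)} = \frac{1}{27113 - 205} = \frac{1}{26908}$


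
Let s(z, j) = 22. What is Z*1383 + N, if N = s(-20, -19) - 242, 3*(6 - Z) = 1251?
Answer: -568633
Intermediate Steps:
Z = -411 (Z = 6 - ⅓*1251 = 6 - 417 = -411)
N = -220 (N = 22 - 242 = -220)
Z*1383 + N = -411*1383 - 220 = -568413 - 220 = -568633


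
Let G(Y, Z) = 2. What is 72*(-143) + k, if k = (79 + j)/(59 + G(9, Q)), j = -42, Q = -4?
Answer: -628019/61 ≈ -10295.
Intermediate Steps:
k = 37/61 (k = (79 - 42)/(59 + 2) = 37/61 ≈ 0.60656)
72*(-143) + k = 72*(-143) + 37/61 = -10296 + 37/61 = -628019/61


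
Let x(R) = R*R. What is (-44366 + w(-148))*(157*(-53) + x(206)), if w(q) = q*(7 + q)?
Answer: -801634270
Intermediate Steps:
x(R) = R²
(-44366 + w(-148))*(157*(-53) + x(206)) = (-44366 - 148*(7 - 148))*(157*(-53) + 206²) = (-44366 - 148*(-141))*(-8321 + 42436) = (-44366 + 20868)*34115 = -23498*34115 = -801634270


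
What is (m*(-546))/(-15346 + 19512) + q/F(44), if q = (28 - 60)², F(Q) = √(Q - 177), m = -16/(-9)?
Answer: -1456/6249 - 1024*I*√133/133 ≈ -0.233 - 88.792*I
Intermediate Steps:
m = 16/9 (m = -16*(-⅑) = 16/9 ≈ 1.7778)
F(Q) = √(-177 + Q)
q = 1024 (q = (-32)² = 1024)
(m*(-546))/(-15346 + 19512) + q/F(44) = ((16/9)*(-546))/(-15346 + 19512) + 1024/(√(-177 + 44)) = -2912/3/4166 + 1024/(√(-133)) = -2912/3*1/4166 + 1024/((I*√133)) = -1456/6249 + 1024*(-I*√133/133) = -1456/6249 - 1024*I*√133/133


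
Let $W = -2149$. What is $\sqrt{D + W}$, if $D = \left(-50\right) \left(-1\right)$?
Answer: $i \sqrt{2099} \approx 45.815 i$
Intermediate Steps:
$D = 50$
$\sqrt{D + W} = \sqrt{50 - 2149} = \sqrt{-2099} = i \sqrt{2099}$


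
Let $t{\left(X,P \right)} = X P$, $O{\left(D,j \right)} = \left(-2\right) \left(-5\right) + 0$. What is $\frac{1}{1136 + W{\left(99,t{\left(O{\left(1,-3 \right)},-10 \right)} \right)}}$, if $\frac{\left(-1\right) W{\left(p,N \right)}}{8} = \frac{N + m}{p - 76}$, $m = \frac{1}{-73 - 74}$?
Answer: $\frac{3381}{3958424} \approx 0.00085413$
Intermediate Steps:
$O{\left(D,j \right)} = 10$ ($O{\left(D,j \right)} = 10 + 0 = 10$)
$m = - \frac{1}{147}$ ($m = \frac{1}{-147} = - \frac{1}{147} \approx -0.0068027$)
$t{\left(X,P \right)} = P X$
$W{\left(p,N \right)} = - \frac{8 \left(- \frac{1}{147} + N\right)}{-76 + p}$ ($W{\left(p,N \right)} = - 8 \frac{N - \frac{1}{147}}{p - 76} = - 8 \frac{- \frac{1}{147} + N}{-76 + p} = - \frac{8 \left(- \frac{1}{147} + N\right)}{-76 + p}$)
$\frac{1}{1136 + W{\left(99,t{\left(O{\left(1,-3 \right)},-10 \right)} \right)}} = \frac{1}{1136 + \frac{8 \left(1 - 147 \left(\left(-10\right) 10\right)\right)}{147 \left(-76 + 99\right)}} = \frac{1}{1136 + \frac{8 \left(1 - -14700\right)}{147 \cdot 23}} = \frac{1}{1136 + \frac{8}{147} \cdot \frac{1}{23} \left(1 + 14700\right)} = \frac{1}{1136 + \frac{8}{147} \cdot \frac{1}{23} \cdot 14701} = \frac{1}{1136 + \frac{117608}{3381}} = \frac{1}{\frac{3958424}{3381}} = \frac{3381}{3958424}$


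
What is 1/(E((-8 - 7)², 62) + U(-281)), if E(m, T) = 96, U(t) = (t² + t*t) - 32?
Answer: 1/157986 ≈ 6.3297e-6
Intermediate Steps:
U(t) = -32 + 2*t² (U(t) = (t² + t²) - 32 = 2*t² - 32 = -32 + 2*t²)
1/(E((-8 - 7)², 62) + U(-281)) = 1/(96 + (-32 + 2*(-281)²)) = 1/(96 + (-32 + 2*78961)) = 1/(96 + (-32 + 157922)) = 1/(96 + 157890) = 1/157986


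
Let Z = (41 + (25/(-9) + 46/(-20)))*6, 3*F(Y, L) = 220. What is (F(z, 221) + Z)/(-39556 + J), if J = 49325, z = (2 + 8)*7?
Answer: 4333/146535 ≈ 0.029570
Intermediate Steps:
z = 70 (z = 10*7 = 70)
F(Y, L) = 220/3 (F(Y, L) = (1/3)*220 = 220/3)
Z = 3233/15 (Z = (41 + (25*(-1/9) + 46*(-1/20)))*6 = (41 + (-25/9 - 23/10))*6 = (41 - 457/90)*6 = (3233/90)*6 = 3233/15 ≈ 215.53)
(F(z, 221) + Z)/(-39556 + J) = (220/3 + 3233/15)/(-39556 + 49325) = (4333/15)/9769 = (4333/15)*(1/9769) = 4333/146535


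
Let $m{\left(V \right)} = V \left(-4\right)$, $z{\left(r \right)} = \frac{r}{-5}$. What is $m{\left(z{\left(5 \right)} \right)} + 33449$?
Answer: $33453$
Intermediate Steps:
$z{\left(r \right)} = - \frac{r}{5}$ ($z{\left(r \right)} = r \left(- \frac{1}{5}\right) = - \frac{r}{5}$)
$m{\left(V \right)} = - 4 V$
$m{\left(z{\left(5 \right)} \right)} + 33449 = - 4 \left(\left(- \frac{1}{5}\right) 5\right) + 33449 = \left(-4\right) \left(-1\right) + 33449 = 4 + 33449 = 33453$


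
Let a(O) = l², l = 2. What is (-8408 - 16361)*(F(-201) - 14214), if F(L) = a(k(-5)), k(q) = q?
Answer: 351967490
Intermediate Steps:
a(O) = 4 (a(O) = 2² = 4)
F(L) = 4
(-8408 - 16361)*(F(-201) - 14214) = (-8408 - 16361)*(4 - 14214) = -24769*(-14210) = 351967490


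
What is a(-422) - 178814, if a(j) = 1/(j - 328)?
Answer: -134110501/750 ≈ -1.7881e+5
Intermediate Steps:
a(j) = 1/(-328 + j)
a(-422) - 178814 = 1/(-328 - 422) - 178814 = 1/(-750) - 178814 = -1/750 - 178814 = -134110501/750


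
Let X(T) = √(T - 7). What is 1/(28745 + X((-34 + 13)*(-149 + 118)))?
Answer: 28745/826274381 - 2*√161/826274381 ≈ 3.4758e-5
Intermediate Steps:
X(T) = √(-7 + T)
1/(28745 + X((-34 + 13)*(-149 + 118))) = 1/(28745 + √(-7 + (-34 + 13)*(-149 + 118))) = 1/(28745 + √(-7 - 21*(-31))) = 1/(28745 + √(-7 + 651)) = 1/(28745 + √644) = 1/(28745 + 2*√161)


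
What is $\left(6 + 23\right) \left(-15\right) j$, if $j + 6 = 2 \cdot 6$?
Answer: $-2610$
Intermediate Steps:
$j = 6$ ($j = -6 + 2 \cdot 6 = -6 + 12 = 6$)
$\left(6 + 23\right) \left(-15\right) j = \left(6 + 23\right) \left(-15\right) 6 = 29 \left(-15\right) 6 = \left(-435\right) 6 = -2610$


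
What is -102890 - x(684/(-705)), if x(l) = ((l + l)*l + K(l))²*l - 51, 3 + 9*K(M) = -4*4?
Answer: -1990034962741731731/19350984965625 ≈ -1.0284e+5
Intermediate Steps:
K(M) = -19/9 (K(M) = -⅓ + (-4*4)/9 = -⅓ + (⅑)*(-16) = -⅓ - 16/9 = -19/9)
x(l) = -51 + l*(-19/9 + 2*l²)² (x(l) = ((l + l)*l - 19/9)²*l - 51 = ((2*l)*l - 19/9)²*l - 51 = (2*l² - 19/9)²*l - 51 = (-19/9 + 2*l²)²*l - 51 = l*(-19/9 + 2*l²)² - 51 = -51 + l*(-19/9 + 2*l²)²)
-102890 - x(684/(-705)) = -102890 - (-51 + (684/(-705))*(-19 + 18*(684/(-705))²)²/81) = -102890 - (-51 + (684*(-1/705))*(-19 + 18*(684*(-1/705))²)²/81) = -102890 - (-51 + (1/81)*(-228/235)*(-19 + 18*(-228/235)²)²) = -102890 - (-51 + (1/81)*(-228/235)*(-19 + 18*(51984/55225))²) = -102890 - (-51 + (1/81)*(-228/235)*(-19 + 935712/55225)²) = -102890 - (-51 + (1/81)*(-228/235)*(-113563/55225)²) = -102890 - (-51 + (1/81)*(-228/235)*(12896554969/3049800625)) = -102890 - (-51 - 980138177644/19350984965625) = -102890 - 1*(-987880371424519/19350984965625) = -102890 + 987880371424519/19350984965625 = -1990034962741731731/19350984965625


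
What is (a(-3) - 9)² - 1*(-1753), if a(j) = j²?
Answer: 1753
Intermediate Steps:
(a(-3) - 9)² - 1*(-1753) = ((-3)² - 9)² - 1*(-1753) = (9 - 9)² + 1753 = 0² + 1753 = 0 + 1753 = 1753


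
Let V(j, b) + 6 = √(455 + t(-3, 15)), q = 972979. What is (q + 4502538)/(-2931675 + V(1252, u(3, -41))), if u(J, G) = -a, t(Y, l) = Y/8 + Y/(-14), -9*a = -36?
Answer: -898938272628312/481306195177145 - 10951034*√356594/481306195177145 ≈ -1.8677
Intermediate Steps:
a = 4 (a = -⅑*(-36) = 4)
t(Y, l) = 3*Y/56 (t(Y, l) = Y*(⅛) + Y*(-1/14) = Y/8 - Y/14 = 3*Y/56)
u(J, G) = -4 (u(J, G) = -1*4 = -4)
V(j, b) = -6 + √356594/28 (V(j, b) = -6 + √(455 + (3/56)*(-3)) = -6 + √(455 - 9/56) = -6 + √(25471/56) = -6 + √356594/28)
(q + 4502538)/(-2931675 + V(1252, u(3, -41))) = (972979 + 4502538)/(-2931675 + (-6 + √356594/28)) = 5475517/(-2931681 + √356594/28)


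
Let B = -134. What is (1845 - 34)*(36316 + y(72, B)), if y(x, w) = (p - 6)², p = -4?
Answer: 65949376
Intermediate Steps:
y(x, w) = 100 (y(x, w) = (-4 - 6)² = (-10)² = 100)
(1845 - 34)*(36316 + y(72, B)) = (1845 - 34)*(36316 + 100) = 1811*36416 = 65949376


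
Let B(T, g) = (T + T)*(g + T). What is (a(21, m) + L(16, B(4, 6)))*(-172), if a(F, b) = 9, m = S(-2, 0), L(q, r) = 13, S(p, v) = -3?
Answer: -3784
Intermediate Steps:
B(T, g) = 2*T*(T + g) (B(T, g) = (2*T)*(T + g) = 2*T*(T + g))
m = -3
(a(21, m) + L(16, B(4, 6)))*(-172) = (9 + 13)*(-172) = 22*(-172) = -3784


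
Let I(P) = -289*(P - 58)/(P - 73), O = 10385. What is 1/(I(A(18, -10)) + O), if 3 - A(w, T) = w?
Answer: 88/892783 ≈ 9.8568e-5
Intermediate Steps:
A(w, T) = 3 - w
I(P) = -289*(-58 + P)/(-73 + P)
1/(I(A(18, -10)) + O) = 1/(289*(58 - (3 - 1*18))/(-73 + (3 - 1*18)) + 10385) = 1/(289*(58 - (3 - 18))/(-73 + (3 - 18)) + 10385) = 1/(289*(58 - 1*(-15))/(-73 - 15) + 10385) = 1/(289*(58 + 15)/(-88) + 10385) = 1/(289*(-1/88)*73 + 10385) = 1/(-21097/88 + 10385) = 1/(892783/88) = 88/892783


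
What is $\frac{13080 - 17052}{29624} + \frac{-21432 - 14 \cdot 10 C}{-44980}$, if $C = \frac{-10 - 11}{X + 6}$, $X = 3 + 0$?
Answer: $\frac{83730719}{249841410} \approx 0.33514$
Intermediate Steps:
$X = 3$
$C = - \frac{7}{3}$ ($C = \frac{-10 - 11}{3 + 6} = - \frac{21}{9} = \left(-21\right) \frac{1}{9} = - \frac{7}{3} \approx -2.3333$)
$\frac{13080 - 17052}{29624} + \frac{-21432 - 14 \cdot 10 C}{-44980} = \frac{13080 - 17052}{29624} + \frac{-21432 - 14 \cdot 10 \left(- \frac{7}{3}\right)}{-44980} = \left(13080 - 17052\right) \frac{1}{29624} + \left(-21432 - 140 \left(- \frac{7}{3}\right)\right) \left(- \frac{1}{44980}\right) = \left(-3972\right) \frac{1}{29624} + \left(-21432 - - \frac{980}{3}\right) \left(- \frac{1}{44980}\right) = - \frac{993}{7406} + \left(-21432 + \frac{980}{3}\right) \left(- \frac{1}{44980}\right) = - \frac{993}{7406} - - \frac{15829}{33735} = - \frac{993}{7406} + \frac{15829}{33735} = \frac{83730719}{249841410}$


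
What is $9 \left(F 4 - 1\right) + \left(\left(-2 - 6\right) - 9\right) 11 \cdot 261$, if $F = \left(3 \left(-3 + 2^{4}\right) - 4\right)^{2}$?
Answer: $-4716$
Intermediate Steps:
$F = 1225$ ($F = \left(3 \left(-3 + 16\right) - 4\right)^{2} = \left(3 \cdot 13 - 4\right)^{2} = \left(39 - 4\right)^{2} = 35^{2} = 1225$)
$9 \left(F 4 - 1\right) + \left(\left(-2 - 6\right) - 9\right) 11 \cdot 261 = 9 \left(1225 \cdot 4 - 1\right) + \left(\left(-2 - 6\right) - 9\right) 11 \cdot 261 = 9 \left(4900 - 1\right) + \left(\left(-2 - 6\right) - 9\right) 11 \cdot 261 = 9 \cdot 4899 + \left(-8 - 9\right) 11 \cdot 261 = 44091 + \left(-17\right) 11 \cdot 261 = 44091 - 48807 = -4716$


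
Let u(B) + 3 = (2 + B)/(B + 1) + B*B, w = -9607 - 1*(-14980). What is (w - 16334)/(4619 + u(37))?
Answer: -3686/2013 ≈ -1.8311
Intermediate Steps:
w = 5373 (w = -9607 + 14980 = 5373)
u(B) = -3 + B**2 + (2 + B)/(1 + B) (u(B) = -3 + ((2 + B)/(B + 1) + B*B) = -3 + ((2 + B)/(1 + B) + B**2) = -3 + (B**2 + (2 + B)/(1 + B)) = -3 + B**2 + (2 + B)/(1 + B))
(w - 16334)/(4619 + u(37)) = (5373 - 16334)/(4619 + (-1 + 37**2 + 37**3 - 2*37)/(1 + 37)) = -10961/(4619 + (-1 + 1369 + 50653 - 74)/38) = -10961/(4619 + (1/38)*51947) = -10961/(4619 + 51947/38) = -10961/227469/38 = -10961*38/227469 = -3686/2013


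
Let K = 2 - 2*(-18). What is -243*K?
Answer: -9234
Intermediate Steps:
K = 38 (K = 2 + 36 = 38)
-243*K = -243*38 = -9234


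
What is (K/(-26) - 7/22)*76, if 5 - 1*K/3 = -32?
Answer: -49856/143 ≈ -348.64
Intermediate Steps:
K = 111 (K = 15 - 3*(-32) = 15 + 96 = 111)
(K/(-26) - 7/22)*76 = (111/(-26) - 7/22)*76 = (111*(-1/26) - 7*1/22)*76 = (-111/26 - 7/22)*76 = -656/143*76 = -49856/143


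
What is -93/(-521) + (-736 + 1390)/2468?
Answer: 285129/642914 ≈ 0.44349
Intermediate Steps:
-93/(-521) + (-736 + 1390)/2468 = -93*(-1/521) + 654*(1/2468) = 93/521 + 327/1234 = 285129/642914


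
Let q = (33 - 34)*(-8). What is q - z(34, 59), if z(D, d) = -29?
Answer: 37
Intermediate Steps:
q = 8 (q = -1*(-8) = 8)
q - z(34, 59) = 8 - 1*(-29) = 8 + 29 = 37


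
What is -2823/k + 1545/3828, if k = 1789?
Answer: -2680813/2282764 ≈ -1.1744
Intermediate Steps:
-2823/k + 1545/3828 = -2823/1789 + 1545/3828 = -2823*1/1789 + 1545*(1/3828) = -2823/1789 + 515/1276 = -2680813/2282764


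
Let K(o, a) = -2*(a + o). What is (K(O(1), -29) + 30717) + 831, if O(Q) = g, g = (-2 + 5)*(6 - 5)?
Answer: 31600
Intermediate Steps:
g = 3 (g = 3*1 = 3)
O(Q) = 3
K(o, a) = -2*a - 2*o
(K(O(1), -29) + 30717) + 831 = ((-2*(-29) - 2*3) + 30717) + 831 = ((58 - 6) + 30717) + 831 = (52 + 30717) + 831 = 30769 + 831 = 31600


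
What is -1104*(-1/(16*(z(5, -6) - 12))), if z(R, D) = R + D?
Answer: -69/13 ≈ -5.3077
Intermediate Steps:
z(R, D) = D + R
-1104*(-1/(16*(z(5, -6) - 12))) = -1104*(-1/(16*((-6 + 5) - 12))) = -1104*(-1/(16*(-1 - 12))) = -1104/((-13*(-16))) = -1104/208 = -1104*1/208 = -69/13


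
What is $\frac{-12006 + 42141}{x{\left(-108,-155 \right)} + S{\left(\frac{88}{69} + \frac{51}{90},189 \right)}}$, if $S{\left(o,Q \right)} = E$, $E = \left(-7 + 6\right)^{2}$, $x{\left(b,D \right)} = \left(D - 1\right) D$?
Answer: $\frac{30135}{24181} \approx 1.2462$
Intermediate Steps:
$x{\left(b,D \right)} = D \left(-1 + D\right)$ ($x{\left(b,D \right)} = \left(-1 + D\right) D = D \left(-1 + D\right)$)
$E = 1$ ($E = \left(-1\right)^{2} = 1$)
$S{\left(o,Q \right)} = 1$
$\frac{-12006 + 42141}{x{\left(-108,-155 \right)} + S{\left(\frac{88}{69} + \frac{51}{90},189 \right)}} = \frac{-12006 + 42141}{- 155 \left(-1 - 155\right) + 1} = \frac{30135}{\left(-155\right) \left(-156\right) + 1} = \frac{30135}{24180 + 1} = \frac{30135}{24181}$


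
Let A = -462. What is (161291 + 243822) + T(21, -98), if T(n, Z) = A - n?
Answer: 404630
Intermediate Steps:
T(n, Z) = -462 - n
(161291 + 243822) + T(21, -98) = (161291 + 243822) + (-462 - 1*21) = 405113 + (-462 - 21) = 405113 - 483 = 404630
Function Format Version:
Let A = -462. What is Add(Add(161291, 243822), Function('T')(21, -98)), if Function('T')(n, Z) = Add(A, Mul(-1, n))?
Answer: 404630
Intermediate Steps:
Function('T')(n, Z) = Add(-462, Mul(-1, n))
Add(Add(161291, 243822), Function('T')(21, -98)) = Add(Add(161291, 243822), Add(-462, Mul(-1, 21))) = Add(405113, Add(-462, -21)) = Add(405113, -483) = 404630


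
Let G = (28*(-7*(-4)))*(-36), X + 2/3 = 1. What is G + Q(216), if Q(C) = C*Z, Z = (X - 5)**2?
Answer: -23520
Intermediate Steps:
X = 1/3 (X = -2/3 + 1 = 1/3 ≈ 0.33333)
Z = 196/9 (Z = (1/3 - 5)**2 = (-14/3)**2 = 196/9 ≈ 21.778)
G = -28224 (G = (28*28)*(-36) = 784*(-36) = -28224)
Q(C) = 196*C/9 (Q(C) = C*(196/9) = 196*C/9)
G + Q(216) = -28224 + (196/9)*216 = -28224 + 4704 = -23520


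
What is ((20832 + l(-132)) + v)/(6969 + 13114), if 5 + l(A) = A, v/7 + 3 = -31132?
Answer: -197250/20083 ≈ -9.8217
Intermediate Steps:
v = -217945 (v = -21 + 7*(-31132) = -21 - 217924 = -217945)
l(A) = -5 + A
((20832 + l(-132)) + v)/(6969 + 13114) = ((20832 + (-5 - 132)) - 217945)/(6969 + 13114) = ((20832 - 137) - 217945)/20083 = (20695 - 217945)*(1/20083) = -197250*1/20083 = -197250/20083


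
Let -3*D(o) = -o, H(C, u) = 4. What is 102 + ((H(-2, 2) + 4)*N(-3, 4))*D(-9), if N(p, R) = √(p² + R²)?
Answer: -18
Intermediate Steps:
D(o) = o/3 (D(o) = -(-1)*o/3 = o/3)
N(p, R) = √(R² + p²)
102 + ((H(-2, 2) + 4)*N(-3, 4))*D(-9) = 102 + ((4 + 4)*√(4² + (-3)²))*((⅓)*(-9)) = 102 + (8*√(16 + 9))*(-3) = 102 + (8*√25)*(-3) = 102 + (8*5)*(-3) = 102 + 40*(-3) = 102 - 120 = -18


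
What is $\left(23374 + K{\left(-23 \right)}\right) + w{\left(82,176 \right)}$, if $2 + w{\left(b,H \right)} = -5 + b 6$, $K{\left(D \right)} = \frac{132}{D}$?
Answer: $\frac{548625}{23} \approx 23853.0$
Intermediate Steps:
$w{\left(b,H \right)} = -7 + 6 b$ ($w{\left(b,H \right)} = -2 + \left(-5 + b 6\right) = -2 + \left(-5 + 6 b\right) = -7 + 6 b$)
$\left(23374 + K{\left(-23 \right)}\right) + w{\left(82,176 \right)} = \left(23374 + \frac{132}{-23}\right) + \left(-7 + 6 \cdot 82\right) = \left(23374 + 132 \left(- \frac{1}{23}\right)\right) + \left(-7 + 492\right) = \left(23374 - \frac{132}{23}\right) + 485 = \frac{537470}{23} + 485 = \frac{548625}{23}$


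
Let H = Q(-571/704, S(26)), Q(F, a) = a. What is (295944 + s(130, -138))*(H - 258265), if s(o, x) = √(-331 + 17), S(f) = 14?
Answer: -76427833944 - 258251*I*√314 ≈ -7.6428e+10 - 4.5762e+6*I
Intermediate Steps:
s(o, x) = I*√314 (s(o, x) = √(-314) = I*√314)
H = 14
(295944 + s(130, -138))*(H - 258265) = (295944 + I*√314)*(14 - 258265) = (295944 + I*√314)*(-258251) = -76427833944 - 258251*I*√314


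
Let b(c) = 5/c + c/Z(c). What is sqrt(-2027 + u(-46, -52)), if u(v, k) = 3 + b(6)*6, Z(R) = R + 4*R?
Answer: 3*I*sqrt(5605)/5 ≈ 44.92*I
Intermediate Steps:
Z(R) = 5*R
b(c) = 1/5 + 5/c (b(c) = 5/c + c/((5*c)) = 5/c + c*(1/(5*c)) = 5/c + 1/5 = 1/5 + 5/c)
u(v, k) = 46/5 (u(v, k) = 3 + ((1/5)*(25 + 6)/6)*6 = 3 + ((1/5)*(1/6)*31)*6 = 3 + (31/30)*6 = 3 + 31/5 = 46/5)
sqrt(-2027 + u(-46, -52)) = sqrt(-2027 + 46/5) = sqrt(-10089/5) = 3*I*sqrt(5605)/5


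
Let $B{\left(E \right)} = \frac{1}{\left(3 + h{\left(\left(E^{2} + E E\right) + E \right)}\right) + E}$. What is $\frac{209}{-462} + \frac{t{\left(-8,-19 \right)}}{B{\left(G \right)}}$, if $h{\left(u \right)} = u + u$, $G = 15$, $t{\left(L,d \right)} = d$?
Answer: $- \frac{756523}{42} \approx -18012.0$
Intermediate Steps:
$h{\left(u \right)} = 2 u$
$B{\left(E \right)} = \frac{1}{3 + 3 E + 4 E^{2}}$ ($B{\left(E \right)} = \frac{1}{\left(3 + 2 \left(\left(E^{2} + E E\right) + E\right)\right) + E} = \frac{1}{\left(3 + 2 \left(\left(E^{2} + E^{2}\right) + E\right)\right) + E} = \frac{1}{\left(3 + 2 \left(2 E^{2} + E\right)\right) + E} = \frac{1}{\left(3 + 2 \left(E + 2 E^{2}\right)\right) + E} = \frac{1}{\left(3 + \left(2 E + 4 E^{2}\right)\right) + E} = \frac{1}{\left(3 + 2 E + 4 E^{2}\right) + E} = \frac{1}{3 + 3 E + 4 E^{2}}$)
$\frac{209}{-462} + \frac{t{\left(-8,-19 \right)}}{B{\left(G \right)}} = \frac{209}{-462} - \frac{19}{\frac{1}{3 + 3 \cdot 15 + 4 \cdot 15^{2}}} = 209 \left(- \frac{1}{462}\right) - \frac{19}{\frac{1}{3 + 45 + 4 \cdot 225}} = - \frac{19}{42} - \frac{19}{\frac{1}{3 + 45 + 900}} = - \frac{19}{42} - \frac{19}{\frac{1}{948}} = - \frac{19}{42} - 19 \frac{1}{\frac{1}{948}} = - \frac{19}{42} - 18012 = - \frac{756523}{42}$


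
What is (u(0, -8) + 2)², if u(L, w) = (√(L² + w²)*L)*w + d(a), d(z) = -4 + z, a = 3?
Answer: 1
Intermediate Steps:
u(L, w) = -1 + L*w*√(L² + w²) (u(L, w) = (√(L² + w²)*L)*w + (-4 + 3) = (L*√(L² + w²))*w - 1 = L*w*√(L² + w²) - 1 = -1 + L*w*√(L² + w²))
(u(0, -8) + 2)² = ((-1 + 0*(-8)*√(0² + (-8)²)) + 2)² = ((-1 + 0*(-8)*√(0 + 64)) + 2)² = ((-1 + 0*(-8)*√64) + 2)² = ((-1 + 0*(-8)*8) + 2)² = ((-1 + 0) + 2)² = (-1 + 2)² = 1² = 1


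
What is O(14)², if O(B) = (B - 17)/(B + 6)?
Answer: 9/400 ≈ 0.022500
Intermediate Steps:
O(B) = (-17 + B)/(6 + B)
O(14)² = ((-17 + 14)/(6 + 14))² = (-3/20)² = 9/400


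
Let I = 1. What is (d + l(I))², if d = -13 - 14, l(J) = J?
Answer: 676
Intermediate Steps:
d = -27
(d + l(I))² = (-27 + 1)² = (-26)² = 676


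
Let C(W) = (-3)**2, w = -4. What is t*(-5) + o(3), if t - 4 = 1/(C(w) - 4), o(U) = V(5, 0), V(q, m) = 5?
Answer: -16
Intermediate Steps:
C(W) = 9
o(U) = 5
t = 21/5 (t = 4 + 1/(9 - 4) = 4 + 1/5 = 21/5 ≈ 4.2000)
t*(-5) + o(3) = (21/5)*(-5) + 5 = -21 + 5 = -16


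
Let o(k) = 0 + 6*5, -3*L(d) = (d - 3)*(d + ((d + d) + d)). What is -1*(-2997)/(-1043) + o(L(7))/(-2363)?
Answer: -7113201/2464609 ≈ -2.8861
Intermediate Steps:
L(d) = -4*d*(-3 + d)/3 (L(d) = -(d - 3)*(d + ((d + d) + d))/3 = -(-3 + d)*(d + (2*d + d))/3 = -(-3 + d)*(d + 3*d)/3 = -(-3 + d)*4*d/3 = -4*d*(-3 + d)/3)
o(k) = 30 (o(k) = 0 + 30 = 30)
-1*(-2997)/(-1043) + o(L(7))/(-2363) = -1*(-2997)/(-1043) + 30/(-2363) = 2997*(-1/1043) + 30*(-1/2363) = -2997/1043 - 30/2363 = -7113201/2464609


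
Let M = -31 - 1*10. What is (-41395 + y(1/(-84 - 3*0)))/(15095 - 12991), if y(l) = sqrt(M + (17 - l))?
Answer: -41395/2104 + I*sqrt(42315)/88368 ≈ -19.674 + 0.0023278*I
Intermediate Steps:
M = -41 (M = -31 - 10 = -41)
y(l) = sqrt(-24 - l) (y(l) = sqrt(-41 + (17 - l)) = sqrt(-24 - l))
(-41395 + y(1/(-84 - 3*0)))/(15095 - 12991) = (-41395 + sqrt(-24 - 1/(-84 - 3*0)))/(15095 - 12991) = (-41395 + sqrt(-24 - 1/(-84 + 0)))/2104 = (-41395 + sqrt(-24 - 1/(-84)))*(1/2104) = (-41395 + sqrt(-24 - 1*(-1/84)))*(1/2104) = (-41395 + sqrt(-24 + 1/84))*(1/2104) = (-41395 + sqrt(-2015/84))*(1/2104) = (-41395 + I*sqrt(42315)/42)*(1/2104) = -41395/2104 + I*sqrt(42315)/88368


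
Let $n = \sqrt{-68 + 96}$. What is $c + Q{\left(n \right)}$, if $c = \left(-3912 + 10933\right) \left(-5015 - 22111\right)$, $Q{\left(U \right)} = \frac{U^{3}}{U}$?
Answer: $-190451618$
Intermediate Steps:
$n = 2 \sqrt{7}$ ($n = \sqrt{28} = 2 \sqrt{7} \approx 5.2915$)
$Q{\left(U \right)} = U^{2}$
$c = -190451646$ ($c = 7021 \left(-27126\right) = -190451646$)
$c + Q{\left(n \right)} = -190451646 + \left(2 \sqrt{7}\right)^{2} = -190451646 + 28 = -190451618$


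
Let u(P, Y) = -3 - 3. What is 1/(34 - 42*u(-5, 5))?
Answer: 1/286 ≈ 0.0034965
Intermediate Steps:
u(P, Y) = -6
1/(34 - 42*u(-5, 5)) = 1/(34 - 42*(-6)) = 1/(34 + 252) = 1/286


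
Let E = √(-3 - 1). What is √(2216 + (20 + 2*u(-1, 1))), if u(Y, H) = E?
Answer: 2*√(559 + I) ≈ 47.286 + 0.042295*I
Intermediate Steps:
E = 2*I (E = √(-4) = 2*I ≈ 2.0*I)
u(Y, H) = 2*I
√(2216 + (20 + 2*u(-1, 1))) = √(2216 + (20 + 2*(2*I))) = √(2216 + (20 + 4*I)) = √(2236 + 4*I)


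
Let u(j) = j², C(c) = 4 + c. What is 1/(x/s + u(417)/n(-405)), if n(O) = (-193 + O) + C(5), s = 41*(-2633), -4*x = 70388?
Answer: -63584317/18761474584 ≈ -0.0033891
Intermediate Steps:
x = -17597 (x = -¼*70388 = -17597)
s = -107953
n(O) = -184 + O (n(O) = (-193 + O) + (4 + 5) = (-193 + O) + 9 = -184 + O)
1/(x/s + u(417)/n(-405)) = 1/(-17597/(-107953) + 417²/(-184 - 405)) = 1/(-17597*(-1/107953) + 173889/(-589)) = 1/(17597/107953 + 173889*(-1/589)) = 1/(17597/107953 - 173889/589) = 1/(-18761474584/63584317) = -63584317/18761474584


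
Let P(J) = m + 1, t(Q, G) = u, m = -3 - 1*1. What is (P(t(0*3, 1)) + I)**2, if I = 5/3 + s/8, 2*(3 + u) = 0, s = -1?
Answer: 1225/576 ≈ 2.1267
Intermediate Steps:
m = -4 (m = -3 - 1 = -4)
u = -3 (u = -3 + (1/2)*0 = -3 + 0 = -3)
t(Q, G) = -3
I = 37/24 (I = 5/3 - 1/8 = 37/24 ≈ 1.5417)
P(J) = -3 (P(J) = -4 + 1 = -3)
(P(t(0*3, 1)) + I)**2 = (-3 + 37/24)**2 = (-35/24)**2 = 1225/576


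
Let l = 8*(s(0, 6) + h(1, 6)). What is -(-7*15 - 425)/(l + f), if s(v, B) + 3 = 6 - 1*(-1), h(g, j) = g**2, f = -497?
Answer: -530/457 ≈ -1.1597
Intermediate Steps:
s(v, B) = 4 (s(v, B) = -3 + (6 - 1*(-1)) = -3 + (6 + 1) = -3 + 7 = 4)
l = 40 (l = 8*(4 + 1**2) = 8*(4 + 1) = 8*5 = 40)
-(-7*15 - 425)/(l + f) = -(-7*15 - 425)/(40 - 497) = -(-105 - 425)/(-457) = -(-530)*(-1)/457 = -1*530/457 = -530/457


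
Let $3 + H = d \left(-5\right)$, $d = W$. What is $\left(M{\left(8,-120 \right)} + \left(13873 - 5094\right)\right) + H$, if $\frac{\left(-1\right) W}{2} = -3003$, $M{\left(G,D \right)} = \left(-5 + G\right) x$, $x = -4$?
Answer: $-21266$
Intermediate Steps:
$M{\left(G,D \right)} = 20 - 4 G$ ($M{\left(G,D \right)} = \left(-5 + G\right) \left(-4\right) = 20 - 4 G$)
$W = 6006$ ($W = \left(-2\right) \left(-3003\right) = 6006$)
$d = 6006$
$H = -30033$ ($H = -3 + 6006 \left(-5\right) = -3 - 30030 = -30033$)
$\left(M{\left(8,-120 \right)} + \left(13873 - 5094\right)\right) + H = \left(\left(20 - 32\right) + \left(13873 - 5094\right)\right) - 30033 = \left(-12 + 8779\right) - 30033 = 8767 - 30033 = -21266$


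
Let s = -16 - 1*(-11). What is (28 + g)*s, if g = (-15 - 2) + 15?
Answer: -130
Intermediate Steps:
s = -5 (s = -16 + 11 = -5)
g = -2 (g = -17 + 15 = -2)
(28 + g)*s = (28 - 2)*(-5) = 26*(-5) = -130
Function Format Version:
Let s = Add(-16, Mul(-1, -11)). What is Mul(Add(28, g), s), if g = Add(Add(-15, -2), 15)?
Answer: -130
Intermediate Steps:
s = -5 (s = Add(-16, 11) = -5)
g = -2 (g = Add(-17, 15) = -2)
Mul(Add(28, g), s) = Mul(Add(28, -2), -5) = Mul(26, -5) = -130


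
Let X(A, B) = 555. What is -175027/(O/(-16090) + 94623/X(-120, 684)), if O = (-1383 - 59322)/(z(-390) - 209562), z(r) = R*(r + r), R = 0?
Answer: -7278704645409140/7090106066357 ≈ -1026.6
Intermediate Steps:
z(r) = 0 (z(r) = 0*(r + r) = 0*(2*r) = 0)
O = 20235/69854 (O = (-1383 - 59322)/(0 - 209562) = -60705/(-209562) = -60705*(-1/209562) = 20235/69854 ≈ 0.28968)
-175027/(O/(-16090) + 94623/X(-120, 684)) = -175027/((20235/69854)/(-16090) + 94623/555) = -175027/((20235/69854)*(-1/16090) + 94623*(1/555)) = -175027/(-4047/224790172 + 31541/185) = -175027/7090106066357/41586181820 = -175027*41586181820/7090106066357 = -7278704645409140/7090106066357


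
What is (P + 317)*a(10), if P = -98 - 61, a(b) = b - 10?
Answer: 0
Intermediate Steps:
a(b) = -10 + b
P = -159
(P + 317)*a(10) = (-159 + 317)*(-10 + 10) = 158*0 = 0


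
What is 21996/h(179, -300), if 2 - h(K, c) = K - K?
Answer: 10998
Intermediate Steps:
h(K, c) = 2 (h(K, c) = 2 - (K - K) = 2 - 1*0 = 2 + 0 = 2)
21996/h(179, -300) = 21996/2 = 21996*(½) = 10998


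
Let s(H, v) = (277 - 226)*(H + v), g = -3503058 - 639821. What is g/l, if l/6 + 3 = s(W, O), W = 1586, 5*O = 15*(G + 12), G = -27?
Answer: -4142879/471528 ≈ -8.7861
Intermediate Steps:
O = -45 (O = (15*(-27 + 12))/5 = (15*(-15))/5 = (⅕)*(-225) = -45)
g = -4142879
s(H, v) = 51*H + 51*v (s(H, v) = 51*(H + v) = 51*H + 51*v)
l = 471528 (l = -18 + 6*(51*1586 + 51*(-45)) = -18 + 6*(80886 - 2295) = -18 + 6*78591 = -18 + 471546 = 471528)
g/l = -4142879/471528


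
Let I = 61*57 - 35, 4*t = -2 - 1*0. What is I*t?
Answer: -1721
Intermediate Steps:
t = -1/2 (t = (-2 - 1*0)/4 = (-2 + 0)/4 = (1/4)*(-2) = -1/2 ≈ -0.50000)
I = 3442 (I = 3477 - 35 = 3442)
I*t = 3442*(-1/2) = -1721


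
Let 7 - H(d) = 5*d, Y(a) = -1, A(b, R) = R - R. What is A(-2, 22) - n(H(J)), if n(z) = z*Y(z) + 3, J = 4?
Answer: -16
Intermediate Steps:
A(b, R) = 0
H(d) = 7 - 5*d
n(z) = 3 - z (n(z) = z*(-1) + 3 = -z + 3 = 3 - z)
A(-2, 22) - n(H(J)) = 0 - (3 - (7 - 5*4)) = 0 - (3 - (7 - 20)) = 0 - (3 - 1*(-13)) = 0 - (3 + 13) = 0 - 1*16 = 0 - 16 = -16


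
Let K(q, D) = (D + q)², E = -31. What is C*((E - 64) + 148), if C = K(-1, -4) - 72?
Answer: -2491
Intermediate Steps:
C = -47 (C = (-4 - 1)² - 72 = (-5)² - 72 = 25 - 72 = -47)
C*((E - 64) + 148) = -47*((-31 - 64) + 148) = -47*(-95 + 148) = -47*53 = -2491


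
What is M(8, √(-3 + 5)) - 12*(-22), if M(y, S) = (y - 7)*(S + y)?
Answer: 272 + √2 ≈ 273.41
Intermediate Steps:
M(y, S) = (-7 + y)*(S + y)
M(8, √(-3 + 5)) - 12*(-22) = (8² - 7*√(-3 + 5) - 7*8 + √(-3 + 5)*8) - 12*(-22) = (64 - 7*√2 - 56 + √2*8) + 264 = (64 - 7*√2 - 56 + 8*√2) + 264 = (8 + √2) + 264 = 272 + √2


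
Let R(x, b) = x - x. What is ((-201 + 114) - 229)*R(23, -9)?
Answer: 0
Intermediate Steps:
R(x, b) = 0
((-201 + 114) - 229)*R(23, -9) = ((-201 + 114) - 229)*0 = (-87 - 229)*0 = -316*0 = 0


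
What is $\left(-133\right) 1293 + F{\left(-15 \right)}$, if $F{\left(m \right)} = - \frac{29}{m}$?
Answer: $- \frac{2579506}{15} \approx -1.7197 \cdot 10^{5}$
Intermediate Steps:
$\left(-133\right) 1293 + F{\left(-15 \right)} = \left(-133\right) 1293 - \frac{29}{-15} = -171969 - - \frac{29}{15} = -171969 + \frac{29}{15} = - \frac{2579506}{15}$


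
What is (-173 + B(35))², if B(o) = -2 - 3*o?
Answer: 78400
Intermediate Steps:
(-173 + B(35))² = (-173 + (-2 - 3*35))² = (-173 + (-2 - 105))² = (-173 - 107)² = (-280)² = 78400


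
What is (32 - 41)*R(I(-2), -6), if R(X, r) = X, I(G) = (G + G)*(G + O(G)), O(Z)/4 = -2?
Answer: -360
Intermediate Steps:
O(Z) = -8 (O(Z) = 4*(-2) = -8)
I(G) = 2*G*(-8 + G) (I(G) = (G + G)*(G - 8) = (2*G)*(-8 + G) = 2*G*(-8 + G))
(32 - 41)*R(I(-2), -6) = (32 - 41)*(2*(-2)*(-8 - 2)) = -18*(-2)*(-10) = -9*40 = -360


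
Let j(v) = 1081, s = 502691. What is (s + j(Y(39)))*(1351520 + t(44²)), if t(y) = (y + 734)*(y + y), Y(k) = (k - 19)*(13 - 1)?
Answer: 5888973774720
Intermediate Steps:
Y(k) = -228 + 12*k (Y(k) = (-19 + k)*12 = -228 + 12*k)
t(y) = 2*y*(734 + y) (t(y) = (734 + y)*(2*y) = 2*y*(734 + y))
(s + j(Y(39)))*(1351520 + t(44²)) = (502691 + 1081)*(1351520 + 2*44²*(734 + 44²)) = 503772*(1351520 + 2*1936*(734 + 1936)) = 503772*(1351520 + 2*1936*2670) = 503772*(1351520 + 10338240) = 503772*11689760 = 5888973774720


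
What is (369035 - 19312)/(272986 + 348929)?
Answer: 349723/621915 ≈ 0.56233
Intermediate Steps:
(369035 - 19312)/(272986 + 348929) = 349723/621915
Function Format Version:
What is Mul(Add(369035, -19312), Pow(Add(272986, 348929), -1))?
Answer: Rational(349723, 621915) ≈ 0.56233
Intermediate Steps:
Mul(Add(369035, -19312), Pow(Add(272986, 348929), -1)) = Mul(349723, Pow(621915, -1)) = Mul(349723, Rational(1, 621915)) = Rational(349723, 621915)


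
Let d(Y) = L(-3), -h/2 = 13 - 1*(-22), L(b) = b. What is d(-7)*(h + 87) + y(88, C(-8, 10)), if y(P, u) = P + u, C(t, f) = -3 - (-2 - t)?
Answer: 28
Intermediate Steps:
C(t, f) = -1 + t (C(t, f) = -3 + (2 + t) = -1 + t)
h = -70 (h = -2*(13 - 1*(-22)) = -2*(13 + 22) = -2*35 = -70)
d(Y) = -3
d(-7)*(h + 87) + y(88, C(-8, 10)) = -3*(-70 + 87) + (88 + (-1 - 8)) = -3*17 + (88 - 9) = -51 + 79 = 28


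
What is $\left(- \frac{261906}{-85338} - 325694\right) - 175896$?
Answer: $- \frac{7134070919}{14223} \approx -5.0159 \cdot 10^{5}$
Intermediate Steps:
$\left(- \frac{261906}{-85338} - 325694\right) - 175896 = \left(\left(-261906\right) \left(- \frac{1}{85338}\right) - 325694\right) - 175896 = \left(\frac{43651}{14223} - 325694\right) - 175896 = - \frac{4632302111}{14223} - 175896 = - \frac{7134070919}{14223}$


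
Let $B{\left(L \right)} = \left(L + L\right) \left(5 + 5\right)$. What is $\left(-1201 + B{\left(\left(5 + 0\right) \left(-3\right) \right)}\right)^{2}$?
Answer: $2253001$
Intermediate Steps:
$B{\left(L \right)} = 20 L$ ($B{\left(L \right)} = 2 L 10 = 20 L$)
$\left(-1201 + B{\left(\left(5 + 0\right) \left(-3\right) \right)}\right)^{2} = \left(-1201 + 20 \left(5 + 0\right) \left(-3\right)\right)^{2} = \left(-1201 + 20 \cdot 5 \left(-3\right)\right)^{2} = \left(-1201 + 20 \left(-15\right)\right)^{2} = \left(-1201 - 300\right)^{2} = \left(-1501\right)^{2} = 2253001$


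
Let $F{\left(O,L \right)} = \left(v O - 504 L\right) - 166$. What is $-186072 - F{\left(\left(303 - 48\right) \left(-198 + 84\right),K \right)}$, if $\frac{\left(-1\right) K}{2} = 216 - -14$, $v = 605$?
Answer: $17169604$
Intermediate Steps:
$K = -460$ ($K = - 2 \left(216 - -14\right) = - 2 \left(216 + 14\right) = \left(-2\right) 230 = -460$)
$F{\left(O,L \right)} = -166 - 504 L + 605 O$ ($F{\left(O,L \right)} = \left(605 O - 504 L\right) - 166 = \left(- 504 L + 605 O\right) - 166 = -166 - 504 L + 605 O$)
$-186072 - F{\left(\left(303 - 48\right) \left(-198 + 84\right),K \right)} = -186072 - \left(-166 - -231840 + 605 \left(303 - 48\right) \left(-198 + 84\right)\right) = -186072 - \left(-166 + 231840 + 605 \cdot 255 \left(-114\right)\right) = -186072 - \left(-166 + 231840 + 605 \left(-29070\right)\right) = -186072 - \left(-166 + 231840 - 17587350\right) = -186072 - -17355676 = -186072 + 17355676 = 17169604$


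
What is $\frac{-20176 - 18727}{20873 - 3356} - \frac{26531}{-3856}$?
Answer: $\frac{314733559}{67545552} \approx 4.6596$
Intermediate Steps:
$\frac{-20176 - 18727}{20873 - 3356} - \frac{26531}{-3856} = \frac{-20176 - 18727}{17517} - - \frac{26531}{3856} = \left(-38903\right) \frac{1}{17517} + \frac{26531}{3856} = - \frac{38903}{17517} + \frac{26531}{3856} = \frac{314733559}{67545552}$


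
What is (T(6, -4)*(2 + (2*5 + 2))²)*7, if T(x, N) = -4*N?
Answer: 21952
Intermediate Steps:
(T(6, -4)*(2 + (2*5 + 2))²)*7 = ((-4*(-4))*(2 + (2*5 + 2))²)*7 = (16*(2 + (10 + 2))²)*7 = (16*(2 + 12)²)*7 = (16*14²)*7 = (16*196)*7 = 3136*7 = 21952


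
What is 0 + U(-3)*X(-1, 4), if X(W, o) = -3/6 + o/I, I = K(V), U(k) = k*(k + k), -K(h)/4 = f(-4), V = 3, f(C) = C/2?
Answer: 0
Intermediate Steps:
f(C) = C/2 (f(C) = C*(½) = C/2)
K(h) = 8 (K(h) = -2*(-4) = -4*(-2) = 8)
U(k) = 2*k² (U(k) = k*(2*k) = 2*k²)
I = 8
X(W, o) = -½ + o/8 (X(W, o) = -3/6 + o/8 = -3*⅙ + o*(⅛) = -½ + o/8)
0 + U(-3)*X(-1, 4) = 0 + (2*(-3)²)*(-½ + (⅛)*4) = 0 + (2*9)*(-½ + ½) = 0 + 18*0 = 0 + 0 = 0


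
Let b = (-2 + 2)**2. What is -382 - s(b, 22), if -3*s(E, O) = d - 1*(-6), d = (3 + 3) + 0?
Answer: -378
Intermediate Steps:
b = 0 (b = 0**2 = 0)
d = 6 (d = 6 + 0 = 6)
s(E, O) = -4 (s(E, O) = -(6 - 1*(-6))/3 = -(6 + 6)/3 = -1/3*12 = -4)
-382 - s(b, 22) = -382 - 1*(-4) = -382 + 4 = -378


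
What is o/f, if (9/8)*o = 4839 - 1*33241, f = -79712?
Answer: 14201/44838 ≈ 0.31672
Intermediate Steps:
o = -227216/9 (o = 8*(4839 - 1*33241)/9 = 8*(4839 - 33241)/9 = (8/9)*(-28402) = -227216/9 ≈ -25246.)
o/f = -227216/9/(-79712) = -227216/9*(-1/79712) = 14201/44838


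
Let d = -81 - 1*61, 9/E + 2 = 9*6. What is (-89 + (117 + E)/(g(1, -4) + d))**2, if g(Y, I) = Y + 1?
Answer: 427733004169/52998400 ≈ 8070.7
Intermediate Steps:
g(Y, I) = 1 + Y
E = 9/52 (E = 9/(-2 + 9*6) = 9/(-2 + 54) = 9/52 ≈ 0.17308)
d = -142 (d = -81 - 61 = -142)
(-89 + (117 + E)/(g(1, -4) + d))**2 = (-89 + (117 + 9/52)/((1 + 1) - 142))**2 = (-89 + 6093/(52*(2 - 142)))**2 = (-89 + (6093/52)/(-140))**2 = (-89 + (6093/52)*(-1/140))**2 = (-89 - 6093/7280)**2 = (-654013/7280)**2 = 427733004169/52998400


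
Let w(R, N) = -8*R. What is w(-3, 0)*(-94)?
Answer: -2256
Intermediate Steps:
w(-3, 0)*(-94) = -8*(-3)*(-94) = 24*(-94) = -2256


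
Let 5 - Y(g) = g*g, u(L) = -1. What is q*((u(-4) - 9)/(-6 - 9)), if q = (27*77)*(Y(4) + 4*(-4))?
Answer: -37422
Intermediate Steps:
Y(g) = 5 - g**2 (Y(g) = 5 - g*g = 5 - g**2)
q = -56133 (q = (27*77)*((5 - 1*4**2) + 4*(-4)) = 2079*((5 - 1*16) - 16) = 2079*((5 - 16) - 16) = 2079*(-11 - 16) = 2079*(-27) = -56133)
q*((u(-4) - 9)/(-6 - 9)) = -56133*(-1 - 9)/(-6 - 9) = -(-561330)/(-15) = -(-561330)*(-1)/15 = -56133*2/3 = -37422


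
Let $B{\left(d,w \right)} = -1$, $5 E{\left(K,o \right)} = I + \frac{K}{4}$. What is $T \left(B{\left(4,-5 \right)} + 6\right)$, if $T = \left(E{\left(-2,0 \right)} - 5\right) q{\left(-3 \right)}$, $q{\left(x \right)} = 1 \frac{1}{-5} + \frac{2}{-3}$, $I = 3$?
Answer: $\frac{39}{2} \approx 19.5$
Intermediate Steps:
$q{\left(x \right)} = - \frac{13}{15}$ ($q{\left(x \right)} = 1 \left(- \frac{1}{5}\right) + 2 \left(- \frac{1}{3}\right) = - \frac{1}{5} - \frac{2}{3} = - \frac{13}{15}$)
$E{\left(K,o \right)} = \frac{3}{5} + \frac{K}{20}$ ($E{\left(K,o \right)} = \frac{3 + \frac{K}{4}}{5} = \frac{3}{5} + \frac{K}{20}$)
$T = \frac{39}{10}$ ($T = \left(\left(\frac{3}{5} + \frac{1}{20} \left(-2\right)\right) - 5\right) \left(- \frac{13}{15}\right) = \left(\left(\frac{3}{5} - \frac{1}{10}\right) - 5\right) \left(- \frac{13}{15}\right) = \left(\frac{1}{2} - 5\right) \left(- \frac{13}{15}\right) = \left(- \frac{9}{2}\right) \left(- \frac{13}{15}\right) = \frac{39}{10} \approx 3.9$)
$T \left(B{\left(4,-5 \right)} + 6\right) = \frac{39 \left(-1 + 6\right)}{10} = \frac{39}{10} \cdot 5 = \frac{39}{2}$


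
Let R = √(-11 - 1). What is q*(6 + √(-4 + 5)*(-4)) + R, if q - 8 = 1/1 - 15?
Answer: -12 + 2*I*√3 ≈ -12.0 + 3.4641*I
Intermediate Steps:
R = 2*I*√3 (R = √(-12) = 2*I*√3 ≈ 3.4641*I)
q = -6 (q = 8 + (1/1 - 15) = 8 + (1 - 15) = 8 - 14 = -6)
q*(6 + √(-4 + 5)*(-4)) + R = -6*(6 + √(-4 + 5)*(-4)) + 2*I*√3 = -6*(6 + √1*(-4)) + 2*I*√3 = -6*(6 + 1*(-4)) + 2*I*√3 = -6*(6 - 4) + 2*I*√3 = -6*2 + 2*I*√3 = -12 + 2*I*√3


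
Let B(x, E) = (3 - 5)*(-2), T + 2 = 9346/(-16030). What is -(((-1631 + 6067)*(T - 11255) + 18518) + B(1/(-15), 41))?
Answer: 400109732378/8015 ≈ 4.9920e+7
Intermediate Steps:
T = -20703/8015 (T = -2 + 9346/(-16030) = -2 + 9346*(-1/16030) = -2 - 4673/8015 = -20703/8015 ≈ -2.5830)
B(x, E) = 4 (B(x, E) = -2*(-2) = 4)
-(((-1631 + 6067)*(T - 11255) + 18518) + B(1/(-15), 41)) = -(((-1631 + 6067)*(-20703/8015 - 11255) + 18518) + 4) = -((4436*(-90229528/8015) + 18518) + 4) = -((-400258186208/8015 + 18518) + 4) = -(-400109764438/8015 + 4) = -1*(-400109732378/8015) = 400109732378/8015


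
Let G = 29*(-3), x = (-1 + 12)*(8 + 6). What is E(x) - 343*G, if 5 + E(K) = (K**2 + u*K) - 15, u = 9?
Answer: 54923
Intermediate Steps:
x = 154 (x = 11*14 = 154)
G = -87
E(K) = -20 + K**2 + 9*K (E(K) = -5 + ((K**2 + 9*K) - 15) = -5 + (-15 + K**2 + 9*K) = -20 + K**2 + 9*K)
E(x) - 343*G = (-20 + 154**2 + 9*154) - 343*(-87) = (-20 + 23716 + 1386) + 29841 = 25082 + 29841 = 54923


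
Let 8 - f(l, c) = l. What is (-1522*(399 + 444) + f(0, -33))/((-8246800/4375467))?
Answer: 2806945214373/4123400 ≈ 6.8074e+5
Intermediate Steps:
f(l, c) = 8 - l
(-1522*(399 + 444) + f(0, -33))/((-8246800/4375467)) = (-1522*(399 + 444) + (8 - 1*0))/((-8246800/4375467)) = (-1522*843 + (8 + 0))/((-8246800*1/4375467)) = (-1283046 + 8)/(-8246800/4375467) = -1283038*(-4375467/8246800) = 2806945214373/4123400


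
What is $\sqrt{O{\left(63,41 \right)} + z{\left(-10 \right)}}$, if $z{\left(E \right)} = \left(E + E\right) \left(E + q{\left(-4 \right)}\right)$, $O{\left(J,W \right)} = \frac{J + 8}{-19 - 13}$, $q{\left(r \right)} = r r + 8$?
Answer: $\frac{i \sqrt{18062}}{8} \approx 16.799 i$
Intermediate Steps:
$q{\left(r \right)} = 8 + r^{2}$ ($q{\left(r \right)} = r^{2} + 8 = 8 + r^{2}$)
$O{\left(J,W \right)} = - \frac{1}{4} - \frac{J}{32}$ ($O{\left(J,W \right)} = \frac{8 + J}{-32} = \left(8 + J\right) \left(- \frac{1}{32}\right) = - \frac{1}{4} - \frac{J}{32}$)
$z{\left(E \right)} = 2 E \left(24 + E\right)$ ($z{\left(E \right)} = \left(E + E\right) \left(E + \left(8 + \left(-4\right)^{2}\right)\right) = 2 E \left(E + \left(8 + 16\right)\right) = 2 E \left(E + 24\right) = 2 E \left(24 + E\right)$)
$\sqrt{O{\left(63,41 \right)} + z{\left(-10 \right)}} = \sqrt{\left(- \frac{1}{4} - \frac{63}{32}\right) + 2 \left(-10\right) \left(24 - 10\right)} = \sqrt{\left(- \frac{1}{4} - \frac{63}{32}\right) + 2 \left(-10\right) 14} = \sqrt{- \frac{71}{32} - 280} = \sqrt{- \frac{9031}{32}} = \frac{i \sqrt{18062}}{8}$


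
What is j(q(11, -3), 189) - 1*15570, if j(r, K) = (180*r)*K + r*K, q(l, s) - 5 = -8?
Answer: -118197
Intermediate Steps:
q(l, s) = -3 (q(l, s) = 5 - 8 = -3)
j(r, K) = 181*K*r (j(r, K) = 180*K*r + K*r = 181*K*r)
j(q(11, -3), 189) - 1*15570 = 181*189*(-3) - 1*15570 = -102627 - 15570 = -118197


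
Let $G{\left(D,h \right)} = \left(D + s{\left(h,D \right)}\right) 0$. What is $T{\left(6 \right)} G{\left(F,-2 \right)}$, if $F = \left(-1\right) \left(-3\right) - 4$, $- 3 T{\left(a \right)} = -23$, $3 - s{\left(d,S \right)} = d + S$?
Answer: $0$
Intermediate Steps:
$s{\left(d,S \right)} = 3 - S - d$ ($s{\left(d,S \right)} = 3 - \left(d + S\right) = 3 - \left(S + d\right) = 3 - S - d$)
$T{\left(a \right)} = \frac{23}{3}$ ($T{\left(a \right)} = \left(- \frac{1}{3}\right) \left(-23\right) = \frac{23}{3}$)
$F = -1$ ($F = 3 - 4 = -1$)
$G{\left(D,h \right)} = 0$ ($G{\left(D,h \right)} = \left(D - \left(-3 + D + h\right)\right) 0 = \left(3 - h\right) 0 = 0$)
$T{\left(6 \right)} G{\left(F,-2 \right)} = \frac{23}{3} \cdot 0 = 0$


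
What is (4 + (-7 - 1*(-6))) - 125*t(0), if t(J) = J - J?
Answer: 3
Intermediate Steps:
t(J) = 0
(4 + (-7 - 1*(-6))) - 125*t(0) = (4 + (-7 - 1*(-6))) - 125*0 = (4 + (-7 + 6)) + 0 = (4 - 1) + 0 = 3 + 0 = 3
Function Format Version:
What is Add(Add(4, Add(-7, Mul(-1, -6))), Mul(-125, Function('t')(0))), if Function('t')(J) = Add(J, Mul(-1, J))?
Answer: 3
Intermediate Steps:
Function('t')(J) = 0
Add(Add(4, Add(-7, Mul(-1, -6))), Mul(-125, Function('t')(0))) = Add(Add(4, Add(-7, Mul(-1, -6))), Mul(-125, 0)) = Add(Add(4, Add(-7, 6)), 0) = Add(Add(4, -1), 0) = Add(3, 0) = 3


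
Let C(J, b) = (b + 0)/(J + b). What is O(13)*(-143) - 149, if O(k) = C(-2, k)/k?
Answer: -162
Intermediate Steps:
C(J, b) = b/(J + b)
O(k) = 1/(-2 + k) (O(k) = (k/(-2 + k))/k = 1/(-2 + k))
O(13)*(-143) - 149 = -143/(-2 + 13) - 149 = -143/11 - 149 = (1/11)*(-143) - 149 = -13 - 149 = -162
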